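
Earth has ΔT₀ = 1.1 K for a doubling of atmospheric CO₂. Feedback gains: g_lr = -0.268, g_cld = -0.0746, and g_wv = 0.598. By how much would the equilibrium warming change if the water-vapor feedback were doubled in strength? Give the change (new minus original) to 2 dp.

6.03 K

Original: g = 0.2554, ΔT = 1.1/(1−0.2554) = 1.4773 K.
With doubled water-vapor: g' = 0.8534, ΔT' = 1.1/(1−0.8534) = 7.5034 K.
Change = 7.5034 − 1.4773 = 6.03 K.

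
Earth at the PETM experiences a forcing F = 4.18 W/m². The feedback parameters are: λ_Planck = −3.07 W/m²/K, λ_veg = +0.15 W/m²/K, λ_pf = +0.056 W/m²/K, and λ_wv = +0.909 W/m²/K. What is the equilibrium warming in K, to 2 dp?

Net feedback parameter λ = (−3.07) + (+0.15) + (+0.056) + (+0.909) = -1.955 W/m²/K.
ΔT = −F/λ = −4.18/(-1.955) = 2.14 K.

2.14 K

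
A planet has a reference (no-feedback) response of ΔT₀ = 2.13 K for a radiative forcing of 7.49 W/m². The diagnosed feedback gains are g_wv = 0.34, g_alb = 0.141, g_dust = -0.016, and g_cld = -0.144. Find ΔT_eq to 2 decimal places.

3.14 K

Total gain g = 0.34 + 0.141 − 0.016 − 0.144 = 0.321.
Amplification A = 1/(1 − 0.321) = 1.473.
ΔT = 2.13 × 1.473 = 3.14 K.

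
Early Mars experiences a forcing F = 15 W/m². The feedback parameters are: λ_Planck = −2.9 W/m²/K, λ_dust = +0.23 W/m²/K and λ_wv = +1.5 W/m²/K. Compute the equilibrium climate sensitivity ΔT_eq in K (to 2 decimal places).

Net feedback parameter λ = (−2.9) + (+0.23) + (+1.5) = -1.17 W/m²/K.
ΔT = −F/λ = −15/(-1.17) = 12.82 K.

12.82 K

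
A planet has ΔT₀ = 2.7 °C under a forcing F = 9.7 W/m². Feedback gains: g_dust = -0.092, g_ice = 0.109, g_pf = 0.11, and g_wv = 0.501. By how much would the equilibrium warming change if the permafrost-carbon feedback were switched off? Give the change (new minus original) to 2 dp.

Original: g = 0.628, ΔT = 2.7/(1−0.628) = 7.2581 °C.
Without permafrost-carbon: g' = 0.518, ΔT' = 2.7/(1−0.518) = 5.6017 °C.
Change = 5.6017 − 7.2581 = -1.66 °C.

-1.66 °C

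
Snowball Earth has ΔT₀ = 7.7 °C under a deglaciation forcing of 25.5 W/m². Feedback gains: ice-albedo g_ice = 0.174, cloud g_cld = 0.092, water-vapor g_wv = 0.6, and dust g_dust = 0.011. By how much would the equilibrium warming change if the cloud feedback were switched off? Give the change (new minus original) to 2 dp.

Original: g = 0.877, ΔT = 7.7/(1−0.877) = 62.6016 °C.
Without cloud: g' = 0.785, ΔT' = 7.7/(1−0.785) = 35.8140 °C.
Change = 35.8140 − 62.6016 = -26.79 °C.

-26.79 °C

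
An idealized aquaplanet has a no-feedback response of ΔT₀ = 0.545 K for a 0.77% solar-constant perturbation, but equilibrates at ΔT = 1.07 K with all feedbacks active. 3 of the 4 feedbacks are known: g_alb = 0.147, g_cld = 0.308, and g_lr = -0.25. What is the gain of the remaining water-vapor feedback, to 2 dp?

Amplification A = ΔT/ΔT₀ = 1.07/0.545 = 1.963.
Total gain g = 1 − 1/A = 1 − 1/1.963 = 0.4906.
Known gains sum to 0.147 + 0.308 − 0.25 = 0.205.
g_wv = 0.4906 − 0.205 = 0.29.

0.29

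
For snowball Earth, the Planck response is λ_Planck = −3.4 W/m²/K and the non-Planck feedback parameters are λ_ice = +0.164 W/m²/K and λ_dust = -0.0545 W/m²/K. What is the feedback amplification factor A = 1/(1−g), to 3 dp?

1.033

Convert to gains: g_ice = 0.164/3.4 = 0.04824; g_dust = -0.0545/3.4 = -0.01603.
Total gain g = 0.03221.
A = 1/(1 − 0.03221) = 1.033.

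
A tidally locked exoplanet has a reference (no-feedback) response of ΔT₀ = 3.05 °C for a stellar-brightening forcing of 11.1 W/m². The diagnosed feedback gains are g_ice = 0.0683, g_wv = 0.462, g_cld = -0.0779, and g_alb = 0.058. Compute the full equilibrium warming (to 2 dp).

Total gain g = 0.0683 + 0.462 − 0.0779 + 0.058 = 0.5104.
Amplification A = 1/(1 − 0.5104) = 2.042.
ΔT = 3.05 × 2.042 = 6.23 °C.

6.23 °C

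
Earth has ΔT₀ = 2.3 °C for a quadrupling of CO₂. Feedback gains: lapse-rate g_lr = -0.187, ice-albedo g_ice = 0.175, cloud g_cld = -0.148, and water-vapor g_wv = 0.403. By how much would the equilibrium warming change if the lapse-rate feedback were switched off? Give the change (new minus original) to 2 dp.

Original: g = 0.243, ΔT = 2.3/(1−0.243) = 3.0383 °C.
Without lapse-rate: g' = 0.43, ΔT' = 2.3/(1−0.43) = 4.0351 °C.
Change = 4.0351 − 3.0383 = 1.00 °C.

1.00 °C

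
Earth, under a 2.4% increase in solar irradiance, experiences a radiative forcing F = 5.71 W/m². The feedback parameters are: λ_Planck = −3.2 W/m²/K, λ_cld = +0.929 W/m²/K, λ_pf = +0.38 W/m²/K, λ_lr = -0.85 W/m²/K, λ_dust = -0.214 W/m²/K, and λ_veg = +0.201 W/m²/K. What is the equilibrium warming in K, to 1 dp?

2.1 K

Net feedback parameter λ = (−3.2) + (+0.929) + (+0.38) + (-0.85) + (-0.214) + (+0.201) = -2.754 W/m²/K.
ΔT = −F/λ = −5.71/(-2.754) = 2.1 K.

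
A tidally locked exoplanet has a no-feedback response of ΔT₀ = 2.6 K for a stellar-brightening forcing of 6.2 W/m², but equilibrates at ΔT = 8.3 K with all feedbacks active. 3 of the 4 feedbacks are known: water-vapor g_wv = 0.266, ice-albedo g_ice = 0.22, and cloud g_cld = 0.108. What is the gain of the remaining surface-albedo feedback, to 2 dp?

0.09

Amplification A = ΔT/ΔT₀ = 8.3/2.6 = 3.192.
Total gain g = 1 − 1/A = 1 − 1/3.192 = 0.6867.
Known gains sum to 0.266 + 0.22 + 0.108 = 0.594.
g_alb = 0.6867 − 0.594 = 0.09.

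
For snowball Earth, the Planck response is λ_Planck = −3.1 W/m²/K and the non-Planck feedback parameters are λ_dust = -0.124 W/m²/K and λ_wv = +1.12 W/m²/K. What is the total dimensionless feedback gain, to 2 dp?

0.32

Convert to gains: g_dust = -0.124/3.1 = -0.04; g_wv = 1.12/3.1 = 0.3613.
Total gain g = 0.3213.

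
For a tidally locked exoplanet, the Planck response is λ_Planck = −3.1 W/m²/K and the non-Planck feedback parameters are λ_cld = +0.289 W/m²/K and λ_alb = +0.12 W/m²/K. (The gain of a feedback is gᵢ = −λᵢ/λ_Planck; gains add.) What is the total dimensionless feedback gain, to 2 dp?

Convert to gains: g_cld = 0.289/3.1 = 0.09323; g_alb = 0.12/3.1 = 0.03871.
Total gain g = 0.13194.

0.13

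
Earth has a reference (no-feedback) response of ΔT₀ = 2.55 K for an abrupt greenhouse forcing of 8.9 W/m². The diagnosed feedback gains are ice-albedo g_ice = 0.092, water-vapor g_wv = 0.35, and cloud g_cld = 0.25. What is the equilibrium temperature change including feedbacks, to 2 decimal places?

Total gain g = 0.092 + 0.35 + 0.25 = 0.692.
Amplification A = 1/(1 − 0.692) = 3.247.
ΔT = 2.55 × 3.247 = 8.28 K.

8.28 K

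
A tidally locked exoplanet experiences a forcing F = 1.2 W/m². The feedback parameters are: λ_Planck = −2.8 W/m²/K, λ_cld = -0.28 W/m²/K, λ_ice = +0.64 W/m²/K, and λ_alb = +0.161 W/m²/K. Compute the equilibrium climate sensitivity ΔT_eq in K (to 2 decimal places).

Net feedback parameter λ = (−2.8) + (-0.28) + (+0.64) + (+0.161) = -2.279 W/m²/K.
ΔT = −F/λ = −1.2/(-2.279) = 0.53 K.

0.53 K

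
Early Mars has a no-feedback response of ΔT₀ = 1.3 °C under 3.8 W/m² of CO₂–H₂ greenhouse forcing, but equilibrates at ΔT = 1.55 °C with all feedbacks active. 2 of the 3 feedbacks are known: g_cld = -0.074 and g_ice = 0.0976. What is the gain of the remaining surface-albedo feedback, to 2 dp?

Amplification A = ΔT/ΔT₀ = 1.55/1.3 = 1.192.
Total gain g = 1 − 1/A = 1 − 1/1.192 = 0.1611.
Known gains sum to -0.074 + 0.0976 = 0.0236.
g_alb = 0.1611 − 0.0236 = 0.14.

0.14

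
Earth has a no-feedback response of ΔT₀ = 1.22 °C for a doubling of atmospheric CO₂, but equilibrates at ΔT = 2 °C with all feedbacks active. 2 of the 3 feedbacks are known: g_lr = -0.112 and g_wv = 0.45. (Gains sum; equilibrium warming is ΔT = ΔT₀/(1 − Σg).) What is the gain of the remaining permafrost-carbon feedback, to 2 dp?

Amplification A = ΔT/ΔT₀ = 2/1.22 = 1.639.
Total gain g = 1 − 1/A = 1 − 1/1.639 = 0.3899.
Known gains sum to -0.112 + 0.45 = 0.338.
g_pf = 0.3899 − 0.338 = 0.05.

0.05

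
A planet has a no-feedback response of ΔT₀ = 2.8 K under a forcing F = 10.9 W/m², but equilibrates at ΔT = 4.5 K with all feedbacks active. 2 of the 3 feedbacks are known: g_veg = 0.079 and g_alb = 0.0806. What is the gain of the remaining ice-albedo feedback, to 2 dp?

0.22

Amplification A = ΔT/ΔT₀ = 4.5/2.8 = 1.607.
Total gain g = 1 − 1/A = 1 − 1/1.607 = 0.3777.
Known gains sum to 0.079 + 0.0806 = 0.1596.
g_ice = 0.3777 − 0.1596 = 0.22.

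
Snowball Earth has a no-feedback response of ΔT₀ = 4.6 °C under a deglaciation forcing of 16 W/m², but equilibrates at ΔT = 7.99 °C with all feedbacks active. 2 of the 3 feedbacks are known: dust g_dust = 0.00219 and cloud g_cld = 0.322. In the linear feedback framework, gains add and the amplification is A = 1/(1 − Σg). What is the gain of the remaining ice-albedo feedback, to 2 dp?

Amplification A = ΔT/ΔT₀ = 7.99/4.6 = 1.737.
Total gain g = 1 − 1/A = 1 − 1/1.737 = 0.4243.
Known gains sum to 0.00219 + 0.322 = 0.32419.
g_ice = 0.4243 − 0.32419 = 0.10.

0.10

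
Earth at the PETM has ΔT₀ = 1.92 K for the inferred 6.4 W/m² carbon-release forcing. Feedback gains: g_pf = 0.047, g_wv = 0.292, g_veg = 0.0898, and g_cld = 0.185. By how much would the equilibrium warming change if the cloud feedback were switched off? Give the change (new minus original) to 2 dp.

-1.61 K

Original: g = 0.6138, ΔT = 1.92/(1−0.6138) = 4.9715 K.
Without cloud: g' = 0.4288, ΔT' = 1.92/(1−0.4288) = 3.3613 K.
Change = 3.3613 − 4.9715 = -1.61 K.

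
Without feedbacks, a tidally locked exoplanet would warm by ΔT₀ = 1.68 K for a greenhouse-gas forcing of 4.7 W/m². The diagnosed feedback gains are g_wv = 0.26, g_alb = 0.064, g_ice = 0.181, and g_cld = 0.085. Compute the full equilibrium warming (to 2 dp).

4.10 K

Total gain g = 0.26 + 0.064 + 0.181 + 0.085 = 0.59.
Amplification A = 1/(1 − 0.59) = 2.439.
ΔT = 1.68 × 2.439 = 4.10 K.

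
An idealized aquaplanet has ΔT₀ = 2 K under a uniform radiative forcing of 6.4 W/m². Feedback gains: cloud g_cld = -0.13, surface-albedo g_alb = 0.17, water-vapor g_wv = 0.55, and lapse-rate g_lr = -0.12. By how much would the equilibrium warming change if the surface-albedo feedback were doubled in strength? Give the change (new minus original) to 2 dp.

Original: g = 0.47, ΔT = 2/(1−0.47) = 3.7736 K.
With doubled surface-albedo: g' = 0.64, ΔT' = 2/(1−0.64) = 5.5556 K.
Change = 5.5556 − 3.7736 = 1.78 K.

1.78 K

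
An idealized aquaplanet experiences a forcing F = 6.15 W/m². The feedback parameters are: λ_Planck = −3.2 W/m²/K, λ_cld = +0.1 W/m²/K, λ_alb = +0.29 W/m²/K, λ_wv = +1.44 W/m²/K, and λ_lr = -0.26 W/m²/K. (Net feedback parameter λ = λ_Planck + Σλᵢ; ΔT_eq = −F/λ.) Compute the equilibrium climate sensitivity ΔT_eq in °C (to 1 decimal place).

Net feedback parameter λ = (−3.2) + (+0.1) + (+0.29) + (+1.44) + (-0.26) = -1.63 W/m²/K.
ΔT = −F/λ = −6.15/(-1.63) = 3.8 °C.

3.8 °C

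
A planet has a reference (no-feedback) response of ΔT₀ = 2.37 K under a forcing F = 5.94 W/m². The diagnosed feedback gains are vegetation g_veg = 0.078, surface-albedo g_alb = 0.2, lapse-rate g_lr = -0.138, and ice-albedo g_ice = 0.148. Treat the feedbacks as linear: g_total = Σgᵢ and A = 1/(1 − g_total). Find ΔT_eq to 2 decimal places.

Total gain g = 0.078 + 0.2 − 0.138 + 0.148 = 0.288.
Amplification A = 1/(1 − 0.288) = 1.404.
ΔT = 2.37 × 1.404 = 3.33 K.

3.33 K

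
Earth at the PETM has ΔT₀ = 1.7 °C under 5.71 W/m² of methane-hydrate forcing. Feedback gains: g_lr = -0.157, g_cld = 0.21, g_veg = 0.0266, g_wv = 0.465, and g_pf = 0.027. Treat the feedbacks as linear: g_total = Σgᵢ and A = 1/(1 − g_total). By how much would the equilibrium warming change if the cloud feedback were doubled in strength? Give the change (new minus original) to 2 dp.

3.82 °C

Original: g = 0.5716, ΔT = 1.7/(1−0.5716) = 3.9683 °C.
With doubled cloud: g' = 0.7816, ΔT' = 1.7/(1−0.7816) = 7.7839 °C.
Change = 7.7839 − 3.9683 = 3.82 °C.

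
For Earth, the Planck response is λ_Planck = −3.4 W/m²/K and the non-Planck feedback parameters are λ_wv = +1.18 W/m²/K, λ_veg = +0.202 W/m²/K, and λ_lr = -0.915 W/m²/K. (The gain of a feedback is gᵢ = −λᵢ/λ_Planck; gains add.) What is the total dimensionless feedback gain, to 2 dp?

0.14

Convert to gains: g_wv = 1.18/3.4 = 0.3471; g_veg = 0.202/3.4 = 0.05941; g_lr = -0.915/3.4 = -0.2691.
Total gain g = 0.13741.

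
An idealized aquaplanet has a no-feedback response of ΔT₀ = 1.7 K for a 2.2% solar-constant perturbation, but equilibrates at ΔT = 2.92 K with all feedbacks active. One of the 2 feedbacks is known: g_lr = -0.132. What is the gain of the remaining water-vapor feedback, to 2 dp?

0.55

Amplification A = ΔT/ΔT₀ = 2.92/1.7 = 1.718.
Total gain g = 1 − 1/A = 1 − 1/1.718 = 0.4179.
The known gain is -0.132.
g_wv = 0.4179 + 0.132 = 0.55.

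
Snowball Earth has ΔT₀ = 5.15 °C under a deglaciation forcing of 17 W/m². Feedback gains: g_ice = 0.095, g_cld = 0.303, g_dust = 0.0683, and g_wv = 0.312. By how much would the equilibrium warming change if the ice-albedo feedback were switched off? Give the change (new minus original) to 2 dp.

Original: g = 0.7783, ΔT = 5.15/(1−0.7783) = 23.2296 °C.
Without ice-albedo: g' = 0.6833, ΔT' = 5.15/(1−0.6833) = 16.2614 °C.
Change = 16.2614 − 23.2296 = -6.97 °C.

-6.97 °C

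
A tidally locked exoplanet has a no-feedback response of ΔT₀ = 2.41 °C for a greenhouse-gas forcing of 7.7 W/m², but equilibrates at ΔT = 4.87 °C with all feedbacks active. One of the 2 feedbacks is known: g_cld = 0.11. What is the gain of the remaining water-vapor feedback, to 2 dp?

Amplification A = ΔT/ΔT₀ = 4.87/2.41 = 2.021.
Total gain g = 1 − 1/A = 1 − 1/2.021 = 0.5052.
The known gain is 0.11.
g_wv = 0.5052 − 0.11 = 0.40.

0.40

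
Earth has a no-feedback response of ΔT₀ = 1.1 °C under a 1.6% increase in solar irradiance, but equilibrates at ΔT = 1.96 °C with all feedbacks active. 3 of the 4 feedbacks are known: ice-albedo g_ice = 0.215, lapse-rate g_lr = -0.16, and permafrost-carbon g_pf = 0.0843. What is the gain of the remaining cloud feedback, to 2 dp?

0.30

Amplification A = ΔT/ΔT₀ = 1.96/1.1 = 1.782.
Total gain g = 1 − 1/A = 1 − 1/1.782 = 0.4388.
Known gains sum to 0.215 − 0.16 + 0.0843 = 0.1393.
g_cld = 0.4388 − 0.1393 = 0.30.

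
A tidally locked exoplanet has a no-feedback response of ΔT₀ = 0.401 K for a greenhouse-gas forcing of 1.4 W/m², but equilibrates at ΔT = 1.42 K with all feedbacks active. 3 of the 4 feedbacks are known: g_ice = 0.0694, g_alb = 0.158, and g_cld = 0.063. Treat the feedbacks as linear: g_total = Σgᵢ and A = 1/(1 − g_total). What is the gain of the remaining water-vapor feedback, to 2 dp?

0.43

Amplification A = ΔT/ΔT₀ = 1.42/0.401 = 3.541.
Total gain g = 1 − 1/A = 1 − 1/3.541 = 0.7176.
Known gains sum to 0.0694 + 0.158 + 0.063 = 0.2904.
g_wv = 0.7176 − 0.2904 = 0.43.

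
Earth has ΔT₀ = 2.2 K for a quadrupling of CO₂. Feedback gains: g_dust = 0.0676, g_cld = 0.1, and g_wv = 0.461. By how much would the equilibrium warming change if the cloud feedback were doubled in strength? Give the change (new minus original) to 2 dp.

Original: g = 0.6286, ΔT = 2.2/(1−0.6286) = 5.9235 K.
With doubled cloud: g' = 0.7286, ΔT' = 2.2/(1−0.7286) = 8.1061 K.
Change = 8.1061 − 5.9235 = 2.18 K.

2.18 K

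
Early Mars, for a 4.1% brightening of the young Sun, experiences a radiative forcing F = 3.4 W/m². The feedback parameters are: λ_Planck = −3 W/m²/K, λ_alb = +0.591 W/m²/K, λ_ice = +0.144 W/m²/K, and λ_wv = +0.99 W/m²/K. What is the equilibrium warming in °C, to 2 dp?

Net feedback parameter λ = (−3) + (+0.591) + (+0.144) + (+0.99) = -1.275 W/m²/K.
ΔT = −F/λ = −3.4/(-1.275) = 2.67 °C.

2.67 °C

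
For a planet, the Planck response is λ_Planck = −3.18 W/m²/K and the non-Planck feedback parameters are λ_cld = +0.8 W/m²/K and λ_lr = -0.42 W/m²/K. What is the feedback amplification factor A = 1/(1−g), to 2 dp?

Convert to gains: g_cld = 0.8/3.18 = 0.2516; g_lr = -0.42/3.18 = -0.1321.
Total gain g = 0.1195.
A = 1/(1 − 0.1195) = 1.14.

1.14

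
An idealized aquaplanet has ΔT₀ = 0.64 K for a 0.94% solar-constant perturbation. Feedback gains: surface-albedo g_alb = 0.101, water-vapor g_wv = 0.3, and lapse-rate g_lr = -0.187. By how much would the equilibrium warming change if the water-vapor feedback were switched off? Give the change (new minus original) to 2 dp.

-0.22 K

Original: g = 0.214, ΔT = 0.64/(1−0.214) = 0.8142 K.
Without water-vapor: g' = -0.086, ΔT' = 0.64/(1+0.086) = 0.5893 K.
Change = 0.5893 − 0.8142 = -0.22 K.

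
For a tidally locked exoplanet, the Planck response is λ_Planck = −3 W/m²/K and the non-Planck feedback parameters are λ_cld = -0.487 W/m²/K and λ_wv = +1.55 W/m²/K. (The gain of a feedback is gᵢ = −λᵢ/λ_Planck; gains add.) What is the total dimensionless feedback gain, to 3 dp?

0.354

Convert to gains: g_cld = -0.487/3 = -0.1623; g_wv = 1.55/3 = 0.5167.
Total gain g = 0.3544.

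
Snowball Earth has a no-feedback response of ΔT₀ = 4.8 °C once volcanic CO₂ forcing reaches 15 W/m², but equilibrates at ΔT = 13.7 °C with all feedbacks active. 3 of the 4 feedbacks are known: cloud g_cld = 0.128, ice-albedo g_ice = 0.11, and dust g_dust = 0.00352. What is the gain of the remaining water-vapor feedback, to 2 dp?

Amplification A = ΔT/ΔT₀ = 13.7/4.8 = 2.854.
Total gain g = 1 − 1/A = 1 − 1/2.854 = 0.6496.
Known gains sum to 0.128 + 0.11 + 0.00352 = 0.24152.
g_wv = 0.6496 − 0.24152 = 0.41.

0.41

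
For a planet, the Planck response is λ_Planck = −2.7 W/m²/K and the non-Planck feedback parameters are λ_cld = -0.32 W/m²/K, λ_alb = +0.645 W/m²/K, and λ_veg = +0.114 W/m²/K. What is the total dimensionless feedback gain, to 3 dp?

0.163

Convert to gains: g_cld = -0.32/2.7 = -0.1185; g_alb = 0.645/2.7 = 0.2389; g_veg = 0.114/2.7 = 0.04222.
Total gain g = 0.16262.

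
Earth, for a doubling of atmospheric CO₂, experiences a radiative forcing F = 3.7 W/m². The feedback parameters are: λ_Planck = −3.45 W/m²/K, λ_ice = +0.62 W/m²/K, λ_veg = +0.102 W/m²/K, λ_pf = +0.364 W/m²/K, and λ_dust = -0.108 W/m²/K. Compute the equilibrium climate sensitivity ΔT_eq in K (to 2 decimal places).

Net feedback parameter λ = (−3.45) + (+0.62) + (+0.102) + (+0.364) + (-0.108) = -2.472 W/m²/K.
ΔT = −F/λ = −3.7/(-2.472) = 1.50 K.

1.50 K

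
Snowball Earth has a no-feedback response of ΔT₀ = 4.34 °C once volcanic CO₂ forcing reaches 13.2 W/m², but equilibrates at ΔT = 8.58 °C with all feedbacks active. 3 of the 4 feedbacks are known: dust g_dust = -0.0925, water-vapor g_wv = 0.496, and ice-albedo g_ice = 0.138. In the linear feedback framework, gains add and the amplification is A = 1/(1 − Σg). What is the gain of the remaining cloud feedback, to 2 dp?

-0.05

Amplification A = ΔT/ΔT₀ = 8.58/4.34 = 1.977.
Total gain g = 1 − 1/A = 1 − 1/1.977 = 0.4942.
Known gains sum to -0.0925 + 0.496 + 0.138 = 0.5415.
g_cld = 0.4942 − 0.5415 = -0.05.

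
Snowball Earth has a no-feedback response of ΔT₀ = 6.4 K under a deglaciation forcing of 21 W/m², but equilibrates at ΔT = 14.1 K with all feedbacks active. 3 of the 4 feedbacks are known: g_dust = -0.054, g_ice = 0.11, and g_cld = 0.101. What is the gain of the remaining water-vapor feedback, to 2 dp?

Amplification A = ΔT/ΔT₀ = 14.1/6.4 = 2.203.
Total gain g = 1 − 1/A = 1 − 1/2.203 = 0.5461.
Known gains sum to -0.054 + 0.11 + 0.101 = 0.157.
g_wv = 0.5461 − 0.157 = 0.39.

0.39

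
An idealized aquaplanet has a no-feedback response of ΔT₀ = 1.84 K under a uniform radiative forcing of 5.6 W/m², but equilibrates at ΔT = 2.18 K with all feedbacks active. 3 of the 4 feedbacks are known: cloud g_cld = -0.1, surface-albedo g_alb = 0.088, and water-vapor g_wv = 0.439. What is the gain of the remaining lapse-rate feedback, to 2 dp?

Amplification A = ΔT/ΔT₀ = 2.18/1.84 = 1.185.
Total gain g = 1 − 1/A = 1 − 1/1.185 = 0.1561.
Known gains sum to -0.1 + 0.088 + 0.439 = 0.427.
g_lr = 0.1561 − 0.427 = -0.27.

-0.27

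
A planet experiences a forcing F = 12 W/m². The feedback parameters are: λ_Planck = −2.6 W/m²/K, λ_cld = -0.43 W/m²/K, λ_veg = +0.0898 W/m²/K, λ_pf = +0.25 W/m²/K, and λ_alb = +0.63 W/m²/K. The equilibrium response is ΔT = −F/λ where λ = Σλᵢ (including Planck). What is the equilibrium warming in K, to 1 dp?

5.8 K

Net feedback parameter λ = (−2.6) + (-0.43) + (+0.0898) + (+0.25) + (+0.63) = -2.0602 W/m²/K.
ΔT = −F/λ = −12/(-2.0602) = 5.8 K.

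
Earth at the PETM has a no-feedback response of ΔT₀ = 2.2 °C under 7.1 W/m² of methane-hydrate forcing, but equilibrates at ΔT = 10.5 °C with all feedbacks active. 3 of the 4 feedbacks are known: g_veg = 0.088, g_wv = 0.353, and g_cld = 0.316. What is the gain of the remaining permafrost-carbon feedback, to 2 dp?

0.03

Amplification A = ΔT/ΔT₀ = 10.5/2.2 = 4.773.
Total gain g = 1 − 1/A = 1 − 1/4.773 = 0.7905.
Known gains sum to 0.088 + 0.353 + 0.316 = 0.757.
g_pf = 0.7905 − 0.757 = 0.03.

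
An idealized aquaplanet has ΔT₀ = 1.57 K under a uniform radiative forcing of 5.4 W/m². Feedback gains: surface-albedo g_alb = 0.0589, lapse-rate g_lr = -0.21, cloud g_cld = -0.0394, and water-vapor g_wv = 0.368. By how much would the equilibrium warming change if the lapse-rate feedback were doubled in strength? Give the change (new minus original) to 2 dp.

-0.39 K

Original: g = 0.1775, ΔT = 1.57/(1−0.1775) = 1.9088 K.
With doubled lapse-rate: g' = -0.0325, ΔT' = 1.57/(1+0.0325) = 1.5206 K.
Change = 1.5206 − 1.9088 = -0.39 K.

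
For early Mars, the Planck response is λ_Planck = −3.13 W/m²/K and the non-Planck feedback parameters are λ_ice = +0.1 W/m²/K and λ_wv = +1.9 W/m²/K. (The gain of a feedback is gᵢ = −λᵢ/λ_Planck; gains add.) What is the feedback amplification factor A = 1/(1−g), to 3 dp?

2.770

Convert to gains: g_ice = 0.1/3.13 = 0.03195; g_wv = 1.9/3.13 = 0.607.
Total gain g = 0.63895.
A = 1/(1 − 0.63895) = 2.770.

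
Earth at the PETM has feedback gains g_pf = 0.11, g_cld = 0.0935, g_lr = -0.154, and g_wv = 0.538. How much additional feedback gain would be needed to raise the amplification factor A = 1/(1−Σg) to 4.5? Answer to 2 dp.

0.19

Current total gain = 0.5875.
Target gain for A = 4.5: g* = 1 − 1/4.5 = 0.7778.
Additional gain needed = 0.7778 − 0.5875 = 0.19.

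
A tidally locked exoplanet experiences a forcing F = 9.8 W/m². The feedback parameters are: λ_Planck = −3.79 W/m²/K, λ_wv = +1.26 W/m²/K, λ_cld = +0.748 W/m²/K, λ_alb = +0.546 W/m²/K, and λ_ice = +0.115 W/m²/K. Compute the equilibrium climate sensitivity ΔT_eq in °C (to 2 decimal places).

8.74 °C

Net feedback parameter λ = (−3.79) + (+1.26) + (+0.748) + (+0.546) + (+0.115) = -1.121 W/m²/K.
ΔT = −F/λ = −9.8/(-1.121) = 8.74 °C.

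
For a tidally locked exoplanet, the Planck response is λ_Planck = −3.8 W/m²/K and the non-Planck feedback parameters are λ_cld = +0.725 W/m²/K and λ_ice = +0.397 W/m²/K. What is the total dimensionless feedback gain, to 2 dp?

0.30

Convert to gains: g_cld = 0.725/3.8 = 0.1908; g_ice = 0.397/3.8 = 0.1045.
Total gain g = 0.2953.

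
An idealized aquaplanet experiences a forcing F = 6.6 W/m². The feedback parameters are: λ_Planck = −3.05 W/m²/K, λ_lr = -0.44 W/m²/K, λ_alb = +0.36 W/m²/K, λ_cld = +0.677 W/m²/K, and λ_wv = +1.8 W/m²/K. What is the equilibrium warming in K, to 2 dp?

Net feedback parameter λ = (−3.05) + (-0.44) + (+0.36) + (+0.677) + (+1.8) = -0.653 W/m²/K.
ΔT = −F/λ = −6.6/(-0.653) = 10.11 K.

10.11 K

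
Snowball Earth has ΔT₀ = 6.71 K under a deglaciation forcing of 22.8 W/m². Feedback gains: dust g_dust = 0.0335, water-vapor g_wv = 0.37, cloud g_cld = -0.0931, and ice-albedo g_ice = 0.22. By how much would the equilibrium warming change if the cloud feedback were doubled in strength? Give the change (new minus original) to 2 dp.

Original: g = 0.5304, ΔT = 6.71/(1−0.5304) = 14.2888 K.
With doubled cloud: g' = 0.4373, ΔT' = 6.71/(1−0.4373) = 11.9246 K.
Change = 11.9246 − 14.2888 = -2.36 K.

-2.36 K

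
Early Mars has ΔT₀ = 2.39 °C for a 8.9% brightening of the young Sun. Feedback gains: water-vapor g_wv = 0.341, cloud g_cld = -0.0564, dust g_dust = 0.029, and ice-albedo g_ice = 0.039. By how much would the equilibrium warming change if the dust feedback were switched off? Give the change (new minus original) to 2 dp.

-0.16 °C

Original: g = 0.3526, ΔT = 2.39/(1−0.3526) = 3.6917 °C.
Without dust: g' = 0.3236, ΔT' = 2.39/(1−0.3236) = 3.5334 °C.
Change = 3.5334 − 3.6917 = -0.16 °C.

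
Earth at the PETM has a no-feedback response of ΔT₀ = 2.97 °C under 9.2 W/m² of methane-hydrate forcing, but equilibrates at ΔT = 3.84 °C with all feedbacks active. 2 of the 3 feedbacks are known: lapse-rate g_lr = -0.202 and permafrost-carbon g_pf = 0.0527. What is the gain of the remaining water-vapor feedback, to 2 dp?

0.38

Amplification A = ΔT/ΔT₀ = 3.84/2.97 = 1.293.
Total gain g = 1 − 1/A = 1 − 1/1.293 = 0.2266.
Known gains sum to -0.202 + 0.0527 = -0.1493.
g_wv = 0.2266 + 0.1493 = 0.38.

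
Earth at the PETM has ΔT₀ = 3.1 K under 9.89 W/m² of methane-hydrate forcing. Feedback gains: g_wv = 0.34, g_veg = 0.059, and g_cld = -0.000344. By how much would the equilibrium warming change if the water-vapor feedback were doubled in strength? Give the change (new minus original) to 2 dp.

Original: g = 0.398656, ΔT = 3.1/(1−0.398656) = 5.1551 K.
With doubled water-vapor: g' = 0.738656, ΔT' = 3.1/(1−0.738656) = 11.8618 K.
Change = 11.8618 − 5.1551 = 6.71 K.

6.71 K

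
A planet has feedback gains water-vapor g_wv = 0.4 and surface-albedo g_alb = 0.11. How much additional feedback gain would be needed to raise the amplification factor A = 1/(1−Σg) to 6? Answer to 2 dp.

0.32

Current total gain = 0.51.
Target gain for A = 6: g* = 1 − 1/6 = 0.8333.
Additional gain needed = 0.8333 − 0.51 = 0.32.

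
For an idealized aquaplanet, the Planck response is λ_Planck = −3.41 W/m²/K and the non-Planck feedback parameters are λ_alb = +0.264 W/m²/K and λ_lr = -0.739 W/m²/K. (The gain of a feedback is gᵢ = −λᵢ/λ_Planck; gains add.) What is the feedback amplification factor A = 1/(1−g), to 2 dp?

0.88

Convert to gains: g_alb = 0.264/3.41 = 0.07742; g_lr = -0.739/3.41 = -0.2167.
Total gain g = -0.13928.
A = 1/(1 + 0.13928) = 0.88.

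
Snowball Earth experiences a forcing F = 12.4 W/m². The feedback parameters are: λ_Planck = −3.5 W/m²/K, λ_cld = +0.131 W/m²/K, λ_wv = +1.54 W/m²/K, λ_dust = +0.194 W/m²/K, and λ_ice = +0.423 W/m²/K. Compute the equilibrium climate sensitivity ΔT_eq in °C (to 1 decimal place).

10.2 °C

Net feedback parameter λ = (−3.5) + (+0.131) + (+1.54) + (+0.194) + (+0.423) = -1.212 W/m²/K.
ΔT = −F/λ = −12.4/(-1.212) = 10.2 °C.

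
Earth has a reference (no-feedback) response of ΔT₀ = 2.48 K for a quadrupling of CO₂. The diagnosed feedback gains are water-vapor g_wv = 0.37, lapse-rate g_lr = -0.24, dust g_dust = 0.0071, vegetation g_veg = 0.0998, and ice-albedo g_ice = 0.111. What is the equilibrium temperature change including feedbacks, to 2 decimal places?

Total gain g = 0.37 − 0.24 + 0.0071 + 0.0998 + 0.111 = 0.3479.
Amplification A = 1/(1 − 0.3479) = 1.534.
ΔT = 2.48 × 1.534 = 3.80 K.

3.80 K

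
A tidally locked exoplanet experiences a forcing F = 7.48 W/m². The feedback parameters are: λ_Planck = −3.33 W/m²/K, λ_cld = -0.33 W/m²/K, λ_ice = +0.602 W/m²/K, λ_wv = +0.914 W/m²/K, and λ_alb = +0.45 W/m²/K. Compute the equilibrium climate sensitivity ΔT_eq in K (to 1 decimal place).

4.4 K

Net feedback parameter λ = (−3.33) + (-0.33) + (+0.602) + (+0.914) + (+0.45) = -1.694 W/m²/K.
ΔT = −F/λ = −7.48/(-1.694) = 4.4 K.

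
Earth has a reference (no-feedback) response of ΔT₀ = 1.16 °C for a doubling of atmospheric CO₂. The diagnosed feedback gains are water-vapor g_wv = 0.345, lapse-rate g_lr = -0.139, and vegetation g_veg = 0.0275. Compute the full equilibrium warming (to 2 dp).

1.51 °C

Total gain g = 0.345 − 0.139 + 0.0275 = 0.2335.
Amplification A = 1/(1 − 0.2335) = 1.305.
ΔT = 1.16 × 1.305 = 1.51 °C.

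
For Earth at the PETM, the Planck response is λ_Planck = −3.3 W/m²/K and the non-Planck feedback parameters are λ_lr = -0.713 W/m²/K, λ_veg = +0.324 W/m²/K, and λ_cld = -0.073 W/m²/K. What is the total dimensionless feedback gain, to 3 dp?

Convert to gains: g_lr = -0.713/3.3 = -0.2161; g_veg = 0.324/3.3 = 0.09818; g_cld = -0.073/3.3 = -0.02212.
Total gain g = -0.14004.

-0.140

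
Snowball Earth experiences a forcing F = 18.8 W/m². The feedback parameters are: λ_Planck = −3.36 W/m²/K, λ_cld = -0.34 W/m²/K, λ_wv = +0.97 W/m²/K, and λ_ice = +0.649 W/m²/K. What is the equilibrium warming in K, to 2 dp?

9.03 K

Net feedback parameter λ = (−3.36) + (-0.34) + (+0.97) + (+0.649) = -2.081 W/m²/K.
ΔT = −F/λ = −18.8/(-2.081) = 9.03 K.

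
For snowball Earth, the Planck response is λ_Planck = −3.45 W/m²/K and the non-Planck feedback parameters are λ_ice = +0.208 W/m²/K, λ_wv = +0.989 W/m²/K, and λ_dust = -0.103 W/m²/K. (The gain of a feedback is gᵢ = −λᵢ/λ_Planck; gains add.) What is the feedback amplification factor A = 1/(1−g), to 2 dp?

Convert to gains: g_ice = 0.208/3.45 = 0.06029; g_wv = 0.989/3.45 = 0.2867; g_dust = -0.103/3.45 = -0.02986.
Total gain g = 0.31713.
A = 1/(1 − 0.31713) = 1.46.

1.46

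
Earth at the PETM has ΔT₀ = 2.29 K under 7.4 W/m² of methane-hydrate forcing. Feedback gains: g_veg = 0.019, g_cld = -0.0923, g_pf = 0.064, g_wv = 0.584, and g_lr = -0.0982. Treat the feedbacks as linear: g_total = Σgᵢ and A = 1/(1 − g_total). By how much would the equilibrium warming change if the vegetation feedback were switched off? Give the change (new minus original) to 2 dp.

Original: g = 0.4765, ΔT = 2.29/(1−0.4765) = 4.3744 K.
Without vegetation: g' = 0.4575, ΔT' = 2.29/(1−0.4575) = 4.2212 K.
Change = 4.2212 − 4.3744 = -0.15 K.

-0.15 K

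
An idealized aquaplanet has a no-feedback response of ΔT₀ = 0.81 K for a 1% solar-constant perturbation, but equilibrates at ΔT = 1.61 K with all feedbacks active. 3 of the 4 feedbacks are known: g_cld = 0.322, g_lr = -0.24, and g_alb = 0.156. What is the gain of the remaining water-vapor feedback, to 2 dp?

Amplification A = ΔT/ΔT₀ = 1.61/0.81 = 1.988.
Total gain g = 1 − 1/A = 1 − 1/1.988 = 0.497.
Known gains sum to 0.322 − 0.24 + 0.156 = 0.238.
g_wv = 0.497 − 0.238 = 0.26.

0.26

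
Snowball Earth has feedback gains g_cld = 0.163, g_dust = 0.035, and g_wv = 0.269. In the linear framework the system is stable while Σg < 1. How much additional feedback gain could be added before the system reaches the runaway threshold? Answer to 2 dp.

0.53

Current total gain = 0.163 + 0.035 + 0.269 = 0.467.
Margin to runaway = 1 − 0.467 = 0.53.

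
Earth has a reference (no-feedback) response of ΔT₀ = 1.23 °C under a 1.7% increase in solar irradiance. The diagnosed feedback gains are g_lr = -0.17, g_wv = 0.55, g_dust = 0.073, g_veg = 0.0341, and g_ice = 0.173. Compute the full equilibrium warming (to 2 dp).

Total gain g = -0.17 + 0.55 + 0.073 + 0.0341 + 0.173 = 0.6601.
Amplification A = 1/(1 − 0.6601) = 2.942.
ΔT = 1.23 × 2.942 = 3.62 °C.

3.62 °C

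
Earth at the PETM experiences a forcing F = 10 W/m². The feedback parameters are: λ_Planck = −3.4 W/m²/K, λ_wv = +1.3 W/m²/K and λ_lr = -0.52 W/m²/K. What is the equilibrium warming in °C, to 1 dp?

Net feedback parameter λ = (−3.4) + (+1.3) + (-0.52) = -2.62 W/m²/K.
ΔT = −F/λ = −10/(-2.62) = 3.8 °C.

3.8 °C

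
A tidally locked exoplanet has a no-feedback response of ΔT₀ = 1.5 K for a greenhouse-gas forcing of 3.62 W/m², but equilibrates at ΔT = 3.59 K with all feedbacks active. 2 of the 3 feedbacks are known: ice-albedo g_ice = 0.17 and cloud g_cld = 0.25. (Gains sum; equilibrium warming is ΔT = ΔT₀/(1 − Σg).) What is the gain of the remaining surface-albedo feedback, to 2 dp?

Amplification A = ΔT/ΔT₀ = 3.59/1.5 = 2.393.
Total gain g = 1 − 1/A = 1 − 1/2.393 = 0.5821.
Known gains sum to 0.17 + 0.25 = 0.42.
g_alb = 0.5821 − 0.42 = 0.16.

0.16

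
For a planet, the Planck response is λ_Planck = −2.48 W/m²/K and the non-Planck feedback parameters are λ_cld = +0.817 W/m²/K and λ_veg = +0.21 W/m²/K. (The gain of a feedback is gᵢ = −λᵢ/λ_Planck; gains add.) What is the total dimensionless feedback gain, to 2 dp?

0.41

Convert to gains: g_cld = 0.817/2.48 = 0.3294; g_veg = 0.21/2.48 = 0.08468.
Total gain g = 0.41408.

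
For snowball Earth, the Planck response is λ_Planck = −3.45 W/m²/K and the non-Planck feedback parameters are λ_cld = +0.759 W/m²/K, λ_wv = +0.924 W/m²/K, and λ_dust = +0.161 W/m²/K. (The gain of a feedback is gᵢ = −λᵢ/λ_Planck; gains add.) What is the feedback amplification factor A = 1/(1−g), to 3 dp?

Convert to gains: g_cld = 0.759/3.45 = 0.22; g_wv = 0.924/3.45 = 0.2678; g_dust = 0.161/3.45 = 0.04667.
Total gain g = 0.53447.
A = 1/(1 − 0.53447) = 2.148.

2.148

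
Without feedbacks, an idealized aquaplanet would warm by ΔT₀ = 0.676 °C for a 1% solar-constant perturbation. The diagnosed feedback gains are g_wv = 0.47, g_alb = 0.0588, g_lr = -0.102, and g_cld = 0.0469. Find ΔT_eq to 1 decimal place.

Total gain g = 0.47 + 0.0588 − 0.102 + 0.0469 = 0.4737.
Amplification A = 1/(1 − 0.4737) = 1.9.
ΔT = 0.676 × 1.9 = 1.3 °C.

1.3 °C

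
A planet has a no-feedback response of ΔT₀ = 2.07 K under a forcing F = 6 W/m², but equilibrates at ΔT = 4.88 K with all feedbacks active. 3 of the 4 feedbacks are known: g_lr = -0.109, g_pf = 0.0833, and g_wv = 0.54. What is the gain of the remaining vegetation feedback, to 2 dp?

0.06

Amplification A = ΔT/ΔT₀ = 4.88/2.07 = 2.357.
Total gain g = 1 − 1/A = 1 − 1/2.357 = 0.5757.
Known gains sum to -0.109 + 0.0833 + 0.54 = 0.5143.
g_veg = 0.5757 − 0.5143 = 0.06.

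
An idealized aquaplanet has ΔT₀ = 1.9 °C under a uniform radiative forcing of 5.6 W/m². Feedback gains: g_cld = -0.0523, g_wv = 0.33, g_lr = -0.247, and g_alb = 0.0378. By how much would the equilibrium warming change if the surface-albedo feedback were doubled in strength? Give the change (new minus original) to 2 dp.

0.09 °C

Original: g = 0.0685, ΔT = 1.9/(1−0.0685) = 2.0397 °C.
With doubled surface-albedo: g' = 0.1063, ΔT' = 1.9/(1−0.1063) = 2.1260 °C.
Change = 2.1260 − 2.0397 = 0.09 °C.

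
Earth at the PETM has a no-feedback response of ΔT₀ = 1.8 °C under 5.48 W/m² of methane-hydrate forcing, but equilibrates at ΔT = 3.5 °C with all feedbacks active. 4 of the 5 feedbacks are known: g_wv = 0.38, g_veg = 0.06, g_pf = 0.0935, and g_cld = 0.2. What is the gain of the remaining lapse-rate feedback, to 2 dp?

-0.25

Amplification A = ΔT/ΔT₀ = 3.5/1.8 = 1.944.
Total gain g = 1 − 1/A = 1 − 1/1.944 = 0.4856.
Known gains sum to 0.38 + 0.06 + 0.0935 + 0.2 = 0.7335.
g_lr = 0.4856 − 0.7335 = -0.25.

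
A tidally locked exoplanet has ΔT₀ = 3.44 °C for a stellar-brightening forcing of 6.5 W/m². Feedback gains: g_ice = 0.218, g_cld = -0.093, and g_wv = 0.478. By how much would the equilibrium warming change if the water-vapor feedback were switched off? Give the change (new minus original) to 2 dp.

-4.73 °C

Original: g = 0.603, ΔT = 3.44/(1−0.603) = 8.6650 °C.
Without water-vapor: g' = 0.125, ΔT' = 3.44/(1−0.125) = 3.9314 °C.
Change = 3.9314 − 8.6650 = -4.73 °C.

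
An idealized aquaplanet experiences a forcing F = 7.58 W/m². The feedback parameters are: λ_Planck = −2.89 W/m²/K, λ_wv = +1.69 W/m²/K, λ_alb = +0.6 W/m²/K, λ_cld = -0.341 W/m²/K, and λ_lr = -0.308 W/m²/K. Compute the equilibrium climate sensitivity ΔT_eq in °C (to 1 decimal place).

Net feedback parameter λ = (−2.89) + (+1.69) + (+0.6) + (-0.341) + (-0.308) = -1.249 W/m²/K.
ΔT = −F/λ = −7.58/(-1.249) = 6.1 °C.

6.1 °C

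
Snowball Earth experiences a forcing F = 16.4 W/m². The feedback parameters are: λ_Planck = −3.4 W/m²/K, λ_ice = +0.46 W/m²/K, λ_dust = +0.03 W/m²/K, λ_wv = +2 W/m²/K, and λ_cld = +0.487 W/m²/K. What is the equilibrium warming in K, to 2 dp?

Net feedback parameter λ = (−3.4) + (+0.46) + (+0.03) + (+2) + (+0.487) = -0.423 W/m²/K.
ΔT = −F/λ = −16.4/(-0.423) = 38.77 K.

38.77 K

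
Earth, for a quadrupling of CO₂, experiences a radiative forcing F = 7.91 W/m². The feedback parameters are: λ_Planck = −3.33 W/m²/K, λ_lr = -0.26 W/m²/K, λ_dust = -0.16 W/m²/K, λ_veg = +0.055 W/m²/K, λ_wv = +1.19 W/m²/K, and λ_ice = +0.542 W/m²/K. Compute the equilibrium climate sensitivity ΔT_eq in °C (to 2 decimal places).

Net feedback parameter λ = (−3.33) + (-0.26) + (-0.16) + (+0.055) + (+1.19) + (+0.542) = -1.963 W/m²/K.
ΔT = −F/λ = −7.91/(-1.963) = 4.03 °C.

4.03 °C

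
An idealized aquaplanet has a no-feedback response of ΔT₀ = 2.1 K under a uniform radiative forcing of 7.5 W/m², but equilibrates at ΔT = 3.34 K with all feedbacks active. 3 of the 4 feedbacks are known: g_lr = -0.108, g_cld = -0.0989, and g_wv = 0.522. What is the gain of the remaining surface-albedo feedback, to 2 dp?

Amplification A = ΔT/ΔT₀ = 3.34/2.1 = 1.59.
Total gain g = 1 − 1/A = 1 − 1/1.59 = 0.3711.
Known gains sum to -0.108 − 0.0989 + 0.522 = 0.3151.
g_alb = 0.3711 − 0.3151 = 0.06.

0.06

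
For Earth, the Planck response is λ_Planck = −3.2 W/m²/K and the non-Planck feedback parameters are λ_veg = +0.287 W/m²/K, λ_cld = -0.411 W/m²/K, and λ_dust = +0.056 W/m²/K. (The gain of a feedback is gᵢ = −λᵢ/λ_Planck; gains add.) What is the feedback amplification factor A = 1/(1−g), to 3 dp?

Convert to gains: g_veg = 0.287/3.2 = 0.08969; g_cld = -0.411/3.2 = -0.1284; g_dust = 0.056/3.2 = 0.0175.
Total gain g = -0.02121.
A = 1/(1 + 0.02121) = 0.979.

0.979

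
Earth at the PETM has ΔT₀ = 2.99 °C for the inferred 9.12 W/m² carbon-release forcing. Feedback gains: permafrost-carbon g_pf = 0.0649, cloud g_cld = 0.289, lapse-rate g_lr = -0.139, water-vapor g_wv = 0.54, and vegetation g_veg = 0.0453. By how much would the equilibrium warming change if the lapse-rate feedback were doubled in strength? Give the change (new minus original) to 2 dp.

Original: g = 0.8002, ΔT = 2.99/(1−0.8002) = 14.9650 °C.
With doubled lapse-rate: g' = 0.6612, ΔT' = 2.99/(1−0.6612) = 8.8253 °C.
Change = 8.8253 − 14.9650 = -6.14 °C.

-6.14 °C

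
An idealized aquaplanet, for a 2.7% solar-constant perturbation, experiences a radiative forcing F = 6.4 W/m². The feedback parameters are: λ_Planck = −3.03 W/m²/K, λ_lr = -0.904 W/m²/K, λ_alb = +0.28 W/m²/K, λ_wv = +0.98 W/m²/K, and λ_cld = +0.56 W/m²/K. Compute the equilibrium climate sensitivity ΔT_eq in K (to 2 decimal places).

3.03 K

Net feedback parameter λ = (−3.03) + (-0.904) + (+0.28) + (+0.98) + (+0.56) = -2.114 W/m²/K.
ΔT = −F/λ = −6.4/(-2.114) = 3.03 K.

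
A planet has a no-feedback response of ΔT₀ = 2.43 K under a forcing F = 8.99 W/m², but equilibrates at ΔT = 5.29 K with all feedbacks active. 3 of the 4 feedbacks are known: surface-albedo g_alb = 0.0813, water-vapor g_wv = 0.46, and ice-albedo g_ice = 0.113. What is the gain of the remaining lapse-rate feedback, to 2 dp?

Amplification A = ΔT/ΔT₀ = 5.29/2.43 = 2.177.
Total gain g = 1 − 1/A = 1 − 1/2.177 = 0.5407.
Known gains sum to 0.0813 + 0.46 + 0.113 = 0.6543.
g_lr = 0.5407 − 0.6543 = -0.11.

-0.11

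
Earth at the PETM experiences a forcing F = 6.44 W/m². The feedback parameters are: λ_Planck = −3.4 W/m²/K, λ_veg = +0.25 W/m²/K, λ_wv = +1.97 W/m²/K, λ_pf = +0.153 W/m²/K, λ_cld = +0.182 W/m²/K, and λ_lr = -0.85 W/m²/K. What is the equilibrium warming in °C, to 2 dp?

3.80 °C

Net feedback parameter λ = (−3.4) + (+0.25) + (+1.97) + (+0.153) + (+0.182) + (-0.85) = -1.695 W/m²/K.
ΔT = −F/λ = −6.44/(-1.695) = 3.80 °C.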